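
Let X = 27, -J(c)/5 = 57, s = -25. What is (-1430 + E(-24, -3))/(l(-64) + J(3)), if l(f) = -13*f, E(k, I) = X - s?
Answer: -1378/547 ≈ -2.5192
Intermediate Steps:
J(c) = -285 (J(c) = -5*57 = -285)
E(k, I) = 52 (E(k, I) = 27 - 1*(-25) = 27 + 25 = 52)
(-1430 + E(-24, -3))/(l(-64) + J(3)) = (-1430 + 52)/(-13*(-64) - 285) = -1378/(832 - 285) = -1378/547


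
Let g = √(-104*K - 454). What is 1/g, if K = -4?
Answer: -I*√38/38 ≈ -0.16222*I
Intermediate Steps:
g = I*√38 (g = √(-104*(-4) - 454) = √(416 - 454) = √(-38) = I*√38 ≈ 6.1644*I)
1/g = 1/(I*√38) = -I*√38/38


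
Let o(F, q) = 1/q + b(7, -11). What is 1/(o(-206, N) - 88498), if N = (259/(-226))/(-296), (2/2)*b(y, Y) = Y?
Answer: -7/617755 ≈ -1.1331e-5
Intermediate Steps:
b(y, Y) = Y
N = 7/1808 (N = (259*(-1/226))*(-1/296) = -259/226*(-1/296) = 7/1808 ≈ 0.0038717)
o(F, q) = -11 + 1/q (o(F, q) = 1/q - 11 = -11 + 1/q)
1/(o(-206, N) - 88498) = 1/((-11 + 1/(7/1808)) - 88498) = 1/((-11 + 1808/7) - 88498) = 1/(1731/7 - 88498) = 1/(-617755/7) = -7/617755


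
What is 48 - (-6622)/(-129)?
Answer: -10/3 ≈ -3.3333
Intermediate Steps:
48 - (-6622)/(-129) = 48 - (-6622)*(-1)/129 = 48 - 43*154/129 = 48 - 154/3 = -10/3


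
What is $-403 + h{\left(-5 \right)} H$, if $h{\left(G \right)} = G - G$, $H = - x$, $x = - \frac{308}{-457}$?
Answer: $-403$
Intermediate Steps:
$x = \frac{308}{457}$ ($x = \left(-308\right) \left(- \frac{1}{457}\right) = \frac{308}{457} \approx 0.67396$)
$H = - \frac{308}{457}$ ($H = \left(-1\right) \frac{308}{457} = - \frac{308}{457} \approx -0.67396$)
$h{\left(G \right)} = 0$
$-403 + h{\left(-5 \right)} H = -403 + 0 \left(- \frac{308}{457}\right) = -403 + 0 = -403$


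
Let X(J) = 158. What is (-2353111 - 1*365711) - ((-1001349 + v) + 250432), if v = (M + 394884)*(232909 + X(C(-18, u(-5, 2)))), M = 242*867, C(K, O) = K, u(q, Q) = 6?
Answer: -140937116671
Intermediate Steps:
M = 209814
v = 140935148766 (v = (209814 + 394884)*(232909 + 158) = 604698*233067 = 140935148766)
(-2353111 - 1*365711) - ((-1001349 + v) + 250432) = (-2353111 - 1*365711) - ((-1001349 + 140935148766) + 250432) = (-2353111 - 365711) - (140934147417 + 250432) = -2718822 - 1*140934397849 = -2718822 - 140934397849 = -140937116671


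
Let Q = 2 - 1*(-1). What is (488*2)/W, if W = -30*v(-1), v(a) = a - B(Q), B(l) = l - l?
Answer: 488/15 ≈ 32.533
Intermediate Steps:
Q = 3 (Q = 2 + 1 = 3)
B(l) = 0
v(a) = a (v(a) = a - 1*0 = a + 0 = a)
W = 30 (W = -30*(-1) = 30)
(488*2)/W = (488*2)/30 = 976*(1/30) = 488/15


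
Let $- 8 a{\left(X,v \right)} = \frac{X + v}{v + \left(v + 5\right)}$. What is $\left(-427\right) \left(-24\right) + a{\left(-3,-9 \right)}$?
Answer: $\frac{266445}{26} \approx 10248.0$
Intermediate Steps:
$a{\left(X,v \right)} = - \frac{X + v}{8 \left(5 + 2 v\right)}$ ($a{\left(X,v \right)} = - \frac{\left(X + v\right) \frac{1}{v + \left(v + 5\right)}}{8} = - \frac{\left(X + v\right) \frac{1}{v + \left(5 + v\right)}}{8} = - \frac{\left(X + v\right) \frac{1}{5 + 2 v}}{8} = - \frac{\frac{1}{5 + 2 v} \left(X + v\right)}{8} = - \frac{X + v}{8 \left(5 + 2 v\right)}$)
$\left(-427\right) \left(-24\right) + a{\left(-3,-9 \right)} = \left(-427\right) \left(-24\right) + \frac{\left(-1\right) \left(-3\right) - -9}{8 \left(5 + 2 \left(-9\right)\right)} = 10248 + \frac{3 + 9}{8 \left(5 - 18\right)} = 10248 + \frac{1}{8} \frac{1}{-13} \cdot 12 = 10248 + \frac{1}{8} \left(- \frac{1}{13}\right) 12 = 10248 - \frac{3}{26} = \frac{266445}{26}$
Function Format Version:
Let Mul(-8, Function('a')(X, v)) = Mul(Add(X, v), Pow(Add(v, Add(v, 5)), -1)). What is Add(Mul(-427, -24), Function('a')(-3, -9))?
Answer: Rational(266445, 26) ≈ 10248.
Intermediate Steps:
Function('a')(X, v) = Mul(Rational(-1, 8), Pow(Add(5, Mul(2, v)), -1), Add(X, v)) (Function('a')(X, v) = Mul(Rational(-1, 8), Mul(Add(X, v), Pow(Add(v, Add(v, 5)), -1))) = Mul(Rational(-1, 8), Mul(Add(X, v), Pow(Add(v, Add(5, v)), -1))) = Mul(Rational(-1, 8), Mul(Add(X, v), Pow(Add(5, Mul(2, v)), -1))) = Mul(Rational(-1, 8), Mul(Pow(Add(5, Mul(2, v)), -1), Add(X, v))) = Mul(Rational(-1, 8), Pow(Add(5, Mul(2, v)), -1), Add(X, v)))
Add(Mul(-427, -24), Function('a')(-3, -9)) = Add(Mul(-427, -24), Mul(Rational(1, 8), Pow(Add(5, Mul(2, -9)), -1), Add(Mul(-1, -3), Mul(-1, -9)))) = Add(10248, Mul(Rational(1, 8), Pow(Add(5, -18), -1), Add(3, 9))) = Add(10248, Mul(Rational(1, 8), Pow(-13, -1), 12)) = Add(10248, Mul(Rational(1, 8), Rational(-1, 13), 12)) = Add(10248, Rational(-3, 26)) = Rational(266445, 26)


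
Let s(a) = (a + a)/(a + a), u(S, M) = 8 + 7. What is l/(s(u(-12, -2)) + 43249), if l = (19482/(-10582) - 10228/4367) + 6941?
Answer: 7285485531/45423896375 ≈ 0.16039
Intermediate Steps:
u(S, M) = 15
l = 14570971062/2100527 (l = (19482*(-1/10582) - 10228*1/4367) + 6941 = (-9741/5291 - 10228/4367) + 6941 = -8786845/2100527 + 6941 = 14570971062/2100527 ≈ 6936.8)
s(a) = 1 (s(a) = (2*a)/((2*a)) = (2*a)*(1/(2*a)) = 1)
l/(s(u(-12, -2)) + 43249) = 14570971062/(2100527*(1 + 43249)) = (14570971062/2100527)/43250 = (14570971062/2100527)*(1/43250) = 7285485531/45423896375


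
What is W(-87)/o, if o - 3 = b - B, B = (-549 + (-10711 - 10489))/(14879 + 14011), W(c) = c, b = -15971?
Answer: 2513430/461293771 ≈ 0.0054487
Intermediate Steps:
B = -21749/28890 (B = (-549 - 21200)/28890 = -21749*1/28890 = -21749/28890 ≈ -0.75282)
o = -461293771/28890 (o = 3 + (-15971 - 1*(-21749/28890)) = 3 + (-15971 + 21749/28890) = 3 - 461380441/28890 = -461293771/28890 ≈ -15967.)
W(-87)/o = -87/(-461293771/28890) = -87*(-28890/461293771) = 2513430/461293771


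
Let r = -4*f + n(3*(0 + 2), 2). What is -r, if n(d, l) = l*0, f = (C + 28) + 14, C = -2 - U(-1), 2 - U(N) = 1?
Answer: 156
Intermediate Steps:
U(N) = 1 (U(N) = 2 - 1*1 = 2 - 1 = 1)
C = -3 (C = -2 - 1*1 = -2 - 1 = -3)
f = 39 (f = (-3 + 28) + 14 = 25 + 14 = 39)
n(d, l) = 0
r = -156 (r = -4*39 + 0 = -156 + 0 = -156)
-r = -1*(-156) = 156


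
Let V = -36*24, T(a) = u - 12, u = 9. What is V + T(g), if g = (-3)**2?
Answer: -867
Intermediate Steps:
g = 9
T(a) = -3 (T(a) = 9 - 12 = -3)
V = -864
V + T(g) = -864 - 3 = -867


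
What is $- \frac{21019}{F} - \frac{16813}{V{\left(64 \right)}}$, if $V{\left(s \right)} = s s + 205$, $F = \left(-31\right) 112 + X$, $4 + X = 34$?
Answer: $\frac{83203}{37862} \approx 2.1975$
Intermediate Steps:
$X = 30$ ($X = -4 + 34 = 30$)
$F = -3442$ ($F = \left(-31\right) 112 + 30 = -3472 + 30 = -3442$)
$V{\left(s \right)} = 205 + s^{2}$ ($V{\left(s \right)} = s^{2} + 205 = 205 + s^{2}$)
$- \frac{21019}{F} - \frac{16813}{V{\left(64 \right)}} = - \frac{21019}{-3442} - \frac{16813}{205 + 64^{2}} = \left(-21019\right) \left(- \frac{1}{3442}\right) - \frac{16813}{205 + 4096} = \frac{21019}{3442} - \frac{16813}{4301} = \frac{21019}{3442} - \frac{43}{11} = \frac{83203}{37862}$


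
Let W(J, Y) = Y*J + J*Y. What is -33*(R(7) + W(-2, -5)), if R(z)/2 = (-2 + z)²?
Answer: -2310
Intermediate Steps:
R(z) = 2*(-2 + z)²
W(J, Y) = 2*J*Y (W(J, Y) = J*Y + J*Y = 2*J*Y)
-33*(R(7) + W(-2, -5)) = -33*(2*(-2 + 7)² + 2*(-2)*(-5)) = -33*(2*5² + 20) = -33*(2*25 + 20) = -33*(50 + 20) = -33*70 = -2310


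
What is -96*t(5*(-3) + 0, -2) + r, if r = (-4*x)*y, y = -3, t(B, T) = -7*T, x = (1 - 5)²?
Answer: -1152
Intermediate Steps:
x = 16 (x = (-4)² = 16)
r = 192 (r = -4*16*(-3) = -64*(-3) = 192)
-96*t(5*(-3) + 0, -2) + r = -(-672)*(-2) + 192 = -96*14 + 192 = -1344 + 192 = -1152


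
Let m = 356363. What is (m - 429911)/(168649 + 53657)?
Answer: -12258/37051 ≈ -0.33084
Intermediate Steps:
(m - 429911)/(168649 + 53657) = (356363 - 429911)/(168649 + 53657) = -73548/222306 = -73548*1/222306 = -12258/37051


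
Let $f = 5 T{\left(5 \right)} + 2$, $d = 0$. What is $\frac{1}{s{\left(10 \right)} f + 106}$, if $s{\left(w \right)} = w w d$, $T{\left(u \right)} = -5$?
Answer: $\frac{1}{106} \approx 0.009434$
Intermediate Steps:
$f = -23$ ($f = 5 \left(-5\right) + 2 = -25 + 2 = -23$)
$s{\left(w \right)} = 0$ ($s{\left(w \right)} = w w 0 = w^{2} \cdot 0 = 0$)
$\frac{1}{s{\left(10 \right)} f + 106} = \frac{1}{0 \left(-23\right) + 106} = \frac{1}{0 + 106} = \frac{1}{106}$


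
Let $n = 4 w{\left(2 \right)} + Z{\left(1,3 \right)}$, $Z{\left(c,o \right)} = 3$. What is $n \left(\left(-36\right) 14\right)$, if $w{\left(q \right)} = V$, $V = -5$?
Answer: $8568$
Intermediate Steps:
$w{\left(q \right)} = -5$
$n = -17$ ($n = 4 \left(-5\right) + 3 = -20 + 3 = -17$)
$n \left(\left(-36\right) 14\right) = - 17 \left(\left(-36\right) 14\right) = \left(-17\right) \left(-504\right) = 8568$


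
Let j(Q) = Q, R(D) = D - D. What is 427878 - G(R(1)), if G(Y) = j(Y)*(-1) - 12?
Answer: 427890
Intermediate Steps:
R(D) = 0
G(Y) = -12 - Y (G(Y) = Y*(-1) - 12 = -Y - 12 = -12 - Y)
427878 - G(R(1)) = 427878 - (-12 - 1*0) = 427878 - (-12 + 0) = 427878 - 1*(-12) = 427878 + 12 = 427890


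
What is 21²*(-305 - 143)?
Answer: -197568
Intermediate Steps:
21²*(-305 - 143) = 441*(-448) = -197568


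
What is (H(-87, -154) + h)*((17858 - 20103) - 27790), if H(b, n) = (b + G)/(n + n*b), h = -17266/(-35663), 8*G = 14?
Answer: -2464296752605/171753008 ≈ -14348.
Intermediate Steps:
G = 7/4 (G = (1/8)*14 = 7/4 ≈ 1.7500)
h = 17266/35663 (h = -17266*(-1/35663) = 17266/35663 ≈ 0.48414)
H(b, n) = (7/4 + b)/(n + b*n) (H(b, n) = (b + 7/4)/(n + n*b) = (7/4 + b)/(n + b*n))
(H(-87, -154) + h)*((17858 - 20103) - 27790) = ((7/4 - 87)/((-154)*(1 - 87)) + 17266/35663)*((17858 - 20103) - 27790) = (-1/154*(-341/4)/(-86) + 17266/35663)*(-2245 - 27790) = (-1/154*(-1/86)*(-341/4) + 17266/35663)*(-30035) = (-31/4816 + 17266/35663)*(-30035) = (82047503/171753008)*(-30035) = -2464296752605/171753008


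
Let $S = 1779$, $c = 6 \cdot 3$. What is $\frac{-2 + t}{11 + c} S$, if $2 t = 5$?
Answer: $\frac{1779}{58} \approx 30.672$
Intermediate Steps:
$c = 18$
$t = \frac{5}{2}$ ($t = \frac{1}{2} \cdot 5 = \frac{5}{2} \approx 2.5$)
$\frac{-2 + t}{11 + c} S = \frac{-2 + \frac{5}{2}}{11 + 18} \cdot 1779 = \frac{1}{2 \cdot 29} \cdot 1779 = \frac{1}{2} \cdot \frac{1}{29} \cdot 1779 = \frac{1}{58} \cdot 1779 = \frac{1779}{58}$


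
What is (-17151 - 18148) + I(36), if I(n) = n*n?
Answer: -34003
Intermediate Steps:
I(n) = n²
(-17151 - 18148) + I(36) = (-17151 - 18148) + 36² = -35299 + 1296 = -34003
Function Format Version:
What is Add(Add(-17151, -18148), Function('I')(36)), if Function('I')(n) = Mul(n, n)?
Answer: -34003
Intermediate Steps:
Function('I')(n) = Pow(n, 2)
Add(Add(-17151, -18148), Function('I')(36)) = Add(Add(-17151, -18148), Pow(36, 2)) = Add(-35299, 1296) = -34003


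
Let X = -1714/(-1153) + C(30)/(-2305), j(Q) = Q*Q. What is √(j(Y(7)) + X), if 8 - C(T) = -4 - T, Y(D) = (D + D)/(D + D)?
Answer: √17434306318985/2657665 ≈ 1.5711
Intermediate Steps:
Y(D) = 1 (Y(D) = (2*D)/((2*D)) = (2*D)*(1/(2*D)) = 1)
C(T) = 12 + T (C(T) = 8 - (-4 - T) = 8 + (4 + T) = 12 + T)
j(Q) = Q²
X = 3902344/2657665 (X = -1714/(-1153) + (12 + 30)/(-2305) = -1714*(-1/1153) + 42*(-1/2305) = 1714/1153 - 42/2305 = 3902344/2657665 ≈ 1.4683)
√(j(Y(7)) + X) = √(1² + 3902344/2657665) = √(1 + 3902344/2657665) = √(6560009/2657665) = √17434306318985/2657665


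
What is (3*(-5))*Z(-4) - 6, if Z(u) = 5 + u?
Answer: -21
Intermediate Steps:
(3*(-5))*Z(-4) - 6 = (3*(-5))*(5 - 4) - 6 = -15*1 - 6 = -15 - 6 = -21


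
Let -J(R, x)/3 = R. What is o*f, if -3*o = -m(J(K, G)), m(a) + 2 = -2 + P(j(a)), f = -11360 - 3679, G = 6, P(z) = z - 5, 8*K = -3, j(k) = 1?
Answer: 40104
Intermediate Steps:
K = -3/8 (K = (1/8)*(-3) = -3/8 ≈ -0.37500)
P(z) = -5 + z
J(R, x) = -3*R
f = -15039
m(a) = -8 (m(a) = -2 + (-2 + (-5 + 1)) = -2 + (-2 - 4) = -2 - 6 = -8)
o = -8/3 (o = -(-1)*(-8)/3 = -1/3*8 = -8/3 ≈ -2.6667)
o*f = -8/3*(-15039) = 40104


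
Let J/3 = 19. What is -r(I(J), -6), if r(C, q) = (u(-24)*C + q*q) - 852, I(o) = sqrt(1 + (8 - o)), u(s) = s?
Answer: 816 + 96*I*sqrt(3) ≈ 816.0 + 166.28*I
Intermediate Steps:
J = 57 (J = 3*19 = 57)
I(o) = sqrt(9 - o)
r(C, q) = -852 + q**2 - 24*C (r(C, q) = (-24*C + q*q) - 852 = (-24*C + q**2) - 852 = (q**2 - 24*C) - 852 = -852 + q**2 - 24*C)
-r(I(J), -6) = -(-852 + (-6)**2 - 24*sqrt(9 - 1*57)) = -(-852 + 36 - 24*sqrt(9 - 57)) = -(-852 + 36 - 96*I*sqrt(3)) = -(-816 - 96*I*sqrt(3)) = 816 + 96*I*sqrt(3)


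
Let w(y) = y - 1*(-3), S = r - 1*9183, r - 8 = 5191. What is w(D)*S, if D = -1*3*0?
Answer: -11952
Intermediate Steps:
r = 5199 (r = 8 + 5191 = 5199)
S = -3984 (S = 5199 - 1*9183 = 5199 - 9183 = -3984)
D = 0 (D = -3*0 = 0)
w(y) = 3 + y (w(y) = y + 3 = 3 + y)
w(D)*S = (3 + 0)*(-3984) = 3*(-3984) = -11952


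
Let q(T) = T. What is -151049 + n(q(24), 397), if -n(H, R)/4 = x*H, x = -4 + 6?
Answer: -151241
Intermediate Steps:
x = 2
n(H, R) = -8*H
-151049 + n(q(24), 397) = -151049 - 8*24 = -151049 - 192 = -151241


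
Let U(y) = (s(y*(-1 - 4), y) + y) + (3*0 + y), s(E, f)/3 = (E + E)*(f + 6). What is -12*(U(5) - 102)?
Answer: 20904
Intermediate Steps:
s(E, f) = 6*E*(6 + f) (s(E, f) = 3*((E + E)*(f + 6)) = 3*((2*E)*(6 + f)) = 3*(2*E*(6 + f)) = 6*E*(6 + f))
U(y) = 2*y - 30*y*(6 + y) (U(y) = (6*(y*(-1 - 4))*(6 + y) + y) + (3*0 + y) = (6*(y*(-5))*(6 + y) + y) + (0 + y) = (6*(-5*y)*(6 + y) + y) + y = (-30*y*(6 + y) + y) + y = (y - 30*y*(6 + y)) + y = 2*y - 30*y*(6 + y))
-12*(U(5) - 102) = -12*(2*5*(-89 - 15*5) - 102) = -12*(2*5*(-89 - 75) - 102) = -12*(2*5*(-164) - 102) = -12*(-1640 - 102) = -12*(-1742) = 20904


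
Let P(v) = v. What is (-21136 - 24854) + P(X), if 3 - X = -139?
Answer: -45848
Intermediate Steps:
X = 142 (X = 3 - 1*(-139) = 3 + 139 = 142)
(-21136 - 24854) + P(X) = (-21136 - 24854) + 142 = -45990 + 142 = -45848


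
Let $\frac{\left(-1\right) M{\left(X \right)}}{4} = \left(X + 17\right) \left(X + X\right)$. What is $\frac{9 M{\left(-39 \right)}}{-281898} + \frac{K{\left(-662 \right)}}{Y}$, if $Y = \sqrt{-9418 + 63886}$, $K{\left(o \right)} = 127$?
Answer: $\frac{3432}{15661} + \frac{127 \sqrt{1513}}{9078} \approx 0.76331$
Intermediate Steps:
$M{\left(X \right)} = - 8 X \left(17 + X\right)$ ($M{\left(X \right)} = - 4 \left(X + 17\right) \left(X + X\right) = - 4 \left(17 + X\right) 2 X = - 4 \cdot 2 X \left(17 + X\right) = - 8 X \left(17 + X\right)$)
$Y = 6 \sqrt{1513}$ ($Y = \sqrt{54468} = 6 \sqrt{1513} \approx 233.38$)
$\frac{9 M{\left(-39 \right)}}{-281898} + \frac{K{\left(-662 \right)}}{Y} = \frac{9 \left(\left(-8\right) \left(-39\right) \left(17 - 39\right)\right)}{-281898} + \frac{127}{6 \sqrt{1513}} = 9 \left(\left(-8\right) \left(-39\right) \left(-22\right)\right) \left(- \frac{1}{281898}\right) + 127 \frac{\sqrt{1513}}{9078} = 9 \left(-6864\right) \left(- \frac{1}{281898}\right) + \frac{127 \sqrt{1513}}{9078} = \left(-61776\right) \left(- \frac{1}{281898}\right) + \frac{127 \sqrt{1513}}{9078} = \frac{3432}{15661} + \frac{127 \sqrt{1513}}{9078}$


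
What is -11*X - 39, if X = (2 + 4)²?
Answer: -435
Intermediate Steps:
X = 36 (X = 6² = 36)
-11*X - 39 = -11*36 - 39 = -396 - 39 = -435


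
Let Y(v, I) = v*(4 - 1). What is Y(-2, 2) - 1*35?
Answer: -41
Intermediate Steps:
Y(v, I) = 3*v (Y(v, I) = v*3 = 3*v)
Y(-2, 2) - 1*35 = 3*(-2) - 1*35 = -6 - 35 = -41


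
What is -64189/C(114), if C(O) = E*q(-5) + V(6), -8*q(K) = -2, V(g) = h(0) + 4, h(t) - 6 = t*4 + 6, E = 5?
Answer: -256756/69 ≈ -3721.1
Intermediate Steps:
h(t) = 12 + 4*t (h(t) = 6 + (t*4 + 6) = 6 + (4*t + 6) = 6 + (6 + 4*t) = 12 + 4*t)
V(g) = 16 (V(g) = (12 + 4*0) + 4 = (12 + 0) + 4 = 12 + 4 = 16)
q(K) = ¼ (q(K) = -⅛*(-2) = ¼)
C(O) = 69/4 (C(O) = 5*(¼) + 16 = 5/4 + 16 = 69/4)
-64189/C(114) = -64189/69/4 = -64189*4/69 = -256756/69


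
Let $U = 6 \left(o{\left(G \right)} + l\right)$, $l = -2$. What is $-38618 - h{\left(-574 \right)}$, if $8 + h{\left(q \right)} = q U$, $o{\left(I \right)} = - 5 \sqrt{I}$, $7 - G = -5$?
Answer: $-45498 - 34440 \sqrt{3} \approx -1.0515 \cdot 10^{5}$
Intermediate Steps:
$G = 12$ ($G = 7 - -5 = 7 + 5 = 12$)
$U = -12 - 60 \sqrt{3}$ ($U = 6 \left(- 5 \sqrt{12} - 2\right) = 6 \left(- 5 \cdot 2 \sqrt{3} - 2\right) = 6 \left(- 10 \sqrt{3} - 2\right) = 6 \left(-2 - 10 \sqrt{3}\right) = -12 - 60 \sqrt{3} \approx -115.92$)
$h{\left(q \right)} = -8 + q \left(-12 - 60 \sqrt{3}\right)$
$-38618 - h{\left(-574 \right)} = -38618 - \left(-8 - -6888 - - 34440 \sqrt{3}\right) = -38618 - \left(-8 + 6888 + 34440 \sqrt{3}\right) = -38618 - \left(6880 + 34440 \sqrt{3}\right) = -45498 - 34440 \sqrt{3}$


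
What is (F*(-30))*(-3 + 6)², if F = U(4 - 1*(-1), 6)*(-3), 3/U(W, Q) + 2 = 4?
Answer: 1215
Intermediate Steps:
U(W, Q) = 3/2 (U(W, Q) = 3/(-2 + 4) = 3/2)
F = -9/2 (F = (3/2)*(-3) = -9/2 ≈ -4.5000)
(F*(-30))*(-3 + 6)² = (-9/2*(-30))*(-3 + 6)² = 135*3² = 135*9 = 1215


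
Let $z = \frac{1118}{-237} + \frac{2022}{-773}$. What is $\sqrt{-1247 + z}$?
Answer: $\frac{5 i \sqrt{1683947501403}}{183201} \approx 35.417 i$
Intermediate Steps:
$z = - \frac{1343428}{183201}$ ($z = 1118 \left(- \frac{1}{237}\right) + 2022 \left(- \frac{1}{773}\right) = - \frac{1118}{237} - \frac{2022}{773} = - \frac{1343428}{183201} \approx -7.3331$)
$\sqrt{-1247 + z} = \sqrt{-1247 - \frac{1343428}{183201}} = \sqrt{- \frac{229795075}{183201}} = \frac{5 i \sqrt{1683947501403}}{183201}$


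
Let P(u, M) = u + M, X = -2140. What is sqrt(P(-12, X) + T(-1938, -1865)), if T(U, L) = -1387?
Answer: I*sqrt(3539) ≈ 59.49*I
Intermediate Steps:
P(u, M) = M + u
sqrt(P(-12, X) + T(-1938, -1865)) = sqrt((-2140 - 12) - 1387) = sqrt(-2152 - 1387) = sqrt(-3539) = I*sqrt(3539)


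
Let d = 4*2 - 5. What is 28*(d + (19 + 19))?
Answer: 1148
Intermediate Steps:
d = 3 (d = 8 - 5 = 3)
28*(d + (19 + 19)) = 28*(3 + (19 + 19)) = 28*(3 + 38) = 28*41 = 1148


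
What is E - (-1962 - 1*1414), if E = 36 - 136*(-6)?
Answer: 4228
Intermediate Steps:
E = 852 (E = 36 - 34*(-24) = 36 + 816 = 852)
E - (-1962 - 1*1414) = 852 - (-1962 - 1*1414) = 852 - (-1962 - 1414) = 852 - 1*(-3376) = 852 + 3376 = 4228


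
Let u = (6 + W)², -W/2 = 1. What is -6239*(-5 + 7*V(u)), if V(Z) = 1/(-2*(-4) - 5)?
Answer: 49912/3 ≈ 16637.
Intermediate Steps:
W = -2 (W = -2*1 = -2)
u = 16 (u = (6 - 2)² = 4² = 16)
V(Z) = ⅓ (V(Z) = 1/(8 - 5) = 1/3 = ⅓)
-6239*(-5 + 7*V(u)) = -6239*(-5 + 7*(⅓)) = -6239*(-5 + 7/3) = -6239*(-8/3) = 49912/3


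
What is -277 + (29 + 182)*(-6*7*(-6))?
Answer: 52895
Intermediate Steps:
-277 + (29 + 182)*(-6*7*(-6)) = -277 + 211*(-42*(-6)) = -277 + 211*252 = -277 + 53172 = 52895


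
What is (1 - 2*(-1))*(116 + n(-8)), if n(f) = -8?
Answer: 324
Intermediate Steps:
(1 - 2*(-1))*(116 + n(-8)) = (1 - 2*(-1))*(116 - 8) = (1 + 2)*108 = 3*108 = 324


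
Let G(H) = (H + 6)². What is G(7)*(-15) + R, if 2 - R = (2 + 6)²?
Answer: -2597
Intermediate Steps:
G(H) = (6 + H)²
R = -62 (R = 2 - (2 + 6)² = 2 - 1*8² = 2 - 1*64 = 2 - 64 = -62)
G(7)*(-15) + R = (6 + 7)²*(-15) - 62 = 13²*(-15) - 62 = 169*(-15) - 62 = -2535 - 62 = -2597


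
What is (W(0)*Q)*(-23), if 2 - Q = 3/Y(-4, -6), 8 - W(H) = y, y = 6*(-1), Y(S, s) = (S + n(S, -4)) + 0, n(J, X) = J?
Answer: -3059/4 ≈ -764.75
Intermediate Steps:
Y(S, s) = 2*S (Y(S, s) = (S + S) + 0 = 2*S + 0 = 2*S)
y = -6
W(H) = 14 (W(H) = 8 - 1*(-6) = 8 + 6 = 14)
Q = 19/8 (Q = 2 - 3/(2*(-4)) = 2 - 3/(-8) = 2 - 3*(-1)/8 = 2 - 1*(-3/8) = 2 + 3/8 = 19/8 ≈ 2.3750)
(W(0)*Q)*(-23) = (14*(19/8))*(-23) = (133/4)*(-23) = -3059/4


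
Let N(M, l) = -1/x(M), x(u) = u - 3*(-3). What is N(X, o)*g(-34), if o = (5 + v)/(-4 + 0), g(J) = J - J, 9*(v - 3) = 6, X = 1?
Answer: 0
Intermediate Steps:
v = 11/3 (v = 3 + (⅑)*6 = 3 + ⅔ = 11/3 ≈ 3.6667)
g(J) = 0
x(u) = 9 + u (x(u) = u + 9 = 9 + u)
o = -13/6 (o = (5 + 11/3)/(-4 + 0) = (26/3)/(-4) = (26/3)*(-¼) = -13/6 ≈ -2.1667)
N(M, l) = -1/(9 + M)
N(X, o)*g(-34) = -1/(9 + 1)*0 = -1/10*0 = -1*⅒*0 = -⅒*0 = 0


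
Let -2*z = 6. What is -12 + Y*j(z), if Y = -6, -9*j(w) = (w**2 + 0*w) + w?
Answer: -8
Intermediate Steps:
z = -3 (z = -1/2*6 = -3)
j(w) = -w/9 - w**2/9 (j(w) = -((w**2 + 0*w) + w)/9 = -((w**2 + 0) + w)/9 = -(w**2 + w)/9 = -(w + w**2)/9 = -w/9 - w**2/9)
-12 + Y*j(z) = -12 - (-2)*(-3)*(1 - 3)/3 = -12 - (-2)*(-3)*(-2)/3 = -12 - 6*(-2/3) = -12 + 4 = -8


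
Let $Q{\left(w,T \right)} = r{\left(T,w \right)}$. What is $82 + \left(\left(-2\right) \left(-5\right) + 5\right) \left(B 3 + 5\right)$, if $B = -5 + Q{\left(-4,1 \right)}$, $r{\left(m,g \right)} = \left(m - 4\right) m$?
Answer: $-203$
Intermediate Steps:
$r{\left(m,g \right)} = m \left(-4 + m\right)$ ($r{\left(m,g \right)} = \left(-4 + m\right) m = m \left(-4 + m\right)$)
$Q{\left(w,T \right)} = T \left(-4 + T\right)$
$B = -8$ ($B = -5 + 1 \left(-4 + 1\right) = -5 + 1 \left(-3\right) = -5 - 3 = -8$)
$82 + \left(\left(-2\right) \left(-5\right) + 5\right) \left(B 3 + 5\right) = 82 + \left(\left(-2\right) \left(-5\right) + 5\right) \left(\left(-8\right) 3 + 5\right) = 82 + \left(10 + 5\right) \left(-24 + 5\right) = 82 + 15 \left(-19\right) = 82 - 285 = -203$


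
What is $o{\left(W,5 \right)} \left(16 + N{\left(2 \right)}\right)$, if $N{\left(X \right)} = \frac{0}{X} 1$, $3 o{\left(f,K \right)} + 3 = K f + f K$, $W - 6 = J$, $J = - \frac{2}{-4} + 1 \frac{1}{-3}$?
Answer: $\frac{2816}{9} \approx 312.89$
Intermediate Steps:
$J = \frac{1}{6}$ ($J = \left(-2\right) \left(- \frac{1}{4}\right) + 1 \left(- \frac{1}{3}\right) = \frac{1}{2} - \frac{1}{3} = \frac{1}{6} \approx 0.16667$)
$W = \frac{37}{6}$ ($W = 6 + \frac{1}{6} = \frac{37}{6} \approx 6.1667$)
$o{\left(f,K \right)} = -1 + \frac{2 K f}{3}$ ($o{\left(f,K \right)} = -1 + \frac{K f + f K}{3} = -1 + \frac{K f + K f}{3} = -1 + \frac{2 K f}{3}$)
$N{\left(X \right)} = 0$ ($N{\left(X \right)} = 0 \cdot 1 = 0$)
$o{\left(W,5 \right)} \left(16 + N{\left(2 \right)}\right) = \left(-1 + \frac{2}{3} \cdot 5 \cdot \frac{37}{6}\right) \left(16 + 0\right) = \left(-1 + \frac{185}{9}\right) 16 = \frac{176}{9} \cdot 16 = \frac{2816}{9}$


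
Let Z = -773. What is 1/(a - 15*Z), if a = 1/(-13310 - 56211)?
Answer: 69521/806095994 ≈ 8.6244e-5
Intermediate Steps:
a = -1/69521 (a = 1/(-69521) = -1/69521 ≈ -1.4384e-5)
1/(a - 15*Z) = 1/(-1/69521 - 15*(-773)) = 1/(-1/69521 + 11595) = 1/(806095994/69521) = 69521/806095994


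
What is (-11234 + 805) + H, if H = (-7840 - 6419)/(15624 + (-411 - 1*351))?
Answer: -51670019/4954 ≈ -10430.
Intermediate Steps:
H = -4753/4954 (H = -14259/(15624 + (-411 - 351)) = -14259/(15624 - 762) = -14259/14862 = -14259*1/14862 = -4753/4954 ≈ -0.95943)
(-11234 + 805) + H = (-11234 + 805) - 4753/4954 = -10429 - 4753/4954 = -51670019/4954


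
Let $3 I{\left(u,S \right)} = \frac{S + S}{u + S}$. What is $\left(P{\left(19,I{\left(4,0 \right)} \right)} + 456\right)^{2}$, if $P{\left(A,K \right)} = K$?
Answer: $207936$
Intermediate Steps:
$I{\left(u,S \right)} = \frac{2 S}{3 \left(S + u\right)}$ ($I{\left(u,S \right)} = \frac{\left(S + S\right) \frac{1}{u + S}}{3} = \frac{2 S \frac{1}{S + u}}{3} = \frac{2 S}{3 \left(S + u\right)}$)
$\left(P{\left(19,I{\left(4,0 \right)} \right)} + 456\right)^{2} = \left(\frac{2}{3} \cdot 0 \frac{1}{0 + 4} + 456\right)^{2} = \left(\frac{2}{3} \cdot 0 \cdot \frac{1}{4} + 456\right)^{2} = \left(0 + 456\right)^{2} = 456^{2} = 207936$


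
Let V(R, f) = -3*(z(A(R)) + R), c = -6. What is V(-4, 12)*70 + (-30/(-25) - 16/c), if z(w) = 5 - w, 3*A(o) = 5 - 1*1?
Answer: 1108/15 ≈ 73.867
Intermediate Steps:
A(o) = 4/3 (A(o) = (5 - 1*1)/3 = (5 - 1)/3 = (⅓)*4 = 4/3)
V(R, f) = -11 - 3*R (V(R, f) = -3*((5 - 1*4/3) + R) = -3*((5 - 4/3) + R) = -3*(11/3 + R) = -11 - 3*R)
V(-4, 12)*70 + (-30/(-25) - 16/c) = (-11 - 3*(-4))*70 + (-30/(-25) - 16/(-6)) = (-11 + 12)*70 + (-30*(-1/25) - 16*(-⅙)) = 1*70 + (6/5 + 8/3) = 70 + 58/15 = 1108/15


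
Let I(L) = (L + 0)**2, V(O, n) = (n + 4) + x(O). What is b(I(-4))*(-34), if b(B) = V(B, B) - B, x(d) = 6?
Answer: -340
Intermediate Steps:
V(O, n) = 10 + n (V(O, n) = (n + 4) + 6 = (4 + n) + 6 = 10 + n)
I(L) = L**2
b(B) = 10 (b(B) = (10 + B) - B = 10)
b(I(-4))*(-34) = 10*(-34) = -340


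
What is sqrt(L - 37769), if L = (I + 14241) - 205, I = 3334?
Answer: I*sqrt(20399) ≈ 142.83*I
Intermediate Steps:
L = 17370 (L = (3334 + 14241) - 205 = 17575 - 205 = 17370)
sqrt(L - 37769) = sqrt(17370 - 37769) = sqrt(-20399) = I*sqrt(20399)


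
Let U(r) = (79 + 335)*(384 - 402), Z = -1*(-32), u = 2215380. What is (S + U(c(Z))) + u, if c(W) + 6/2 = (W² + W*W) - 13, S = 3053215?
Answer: 5261143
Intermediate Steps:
Z = 32
c(W) = -16 + 2*W² (c(W) = -3 + ((W² + W*W) - 13) = -3 + ((W² + W²) - 13) = -3 + (2*W² - 13) = -3 + (-13 + 2*W²) = -16 + 2*W²)
U(r) = -7452 (U(r) = 414*(-18) = -7452)
(S + U(c(Z))) + u = (3053215 - 7452) + 2215380 = 3045763 + 2215380 = 5261143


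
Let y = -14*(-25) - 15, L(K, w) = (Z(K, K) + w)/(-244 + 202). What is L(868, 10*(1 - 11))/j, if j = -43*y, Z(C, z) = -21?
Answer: -121/605010 ≈ -0.00020000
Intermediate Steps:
L(K, w) = ½ - w/42 (L(K, w) = (-21 + w)/(-244 + 202) = (-21 + w)/(-42) = (-21 + w)*(-1/42) = ½ - w/42)
y = 335 (y = 350 - 15 = 335)
j = -14405 (j = -43*335 = -14405)
L(868, 10*(1 - 11))/j = (½ - 5*(1 - 11)/21)/(-14405) = (½ - 5*(-10)/21)*(-1/14405) = (½ - 1/42*(-100))*(-1/14405) = (½ + 50/21)*(-1/14405) = (121/42)*(-1/14405) = -121/605010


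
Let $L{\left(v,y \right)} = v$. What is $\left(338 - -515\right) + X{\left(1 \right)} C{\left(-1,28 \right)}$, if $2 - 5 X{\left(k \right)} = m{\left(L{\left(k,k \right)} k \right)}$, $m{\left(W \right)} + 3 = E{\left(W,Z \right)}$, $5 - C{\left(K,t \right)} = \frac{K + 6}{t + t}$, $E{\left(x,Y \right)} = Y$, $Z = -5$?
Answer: $\frac{24159}{28} \approx 862.82$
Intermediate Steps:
$C{\left(K,t \right)} = 5 - \frac{6 + K}{2 t}$ ($C{\left(K,t \right)} = 5 - \frac{K + 6}{t + t} = 5 - \frac{6 + K}{2 t}$)
$m{\left(W \right)} = -8$ ($m{\left(W \right)} = -3 - 5 = -8$)
$X{\left(k \right)} = 2$ ($X{\left(k \right)} = \frac{2}{5} - - \frac{8}{5} = \frac{2}{5} + \frac{8}{5} = 2$)
$\left(338 - -515\right) + X{\left(1 \right)} C{\left(-1,28 \right)} = \left(338 - -515\right) + 2 \frac{-6 - -1 + 10 \cdot 28}{2 \cdot 28} = \left(338 + 515\right) + 2 \cdot \frac{1}{2} \cdot \frac{1}{28} \left(-6 + 1 + 280\right) = 853 + 2 \cdot \frac{1}{2} \cdot \frac{1}{28} \cdot 275 = 853 + 2 \cdot \frac{275}{56} = 853 + \frac{275}{28} = \frac{24159}{28}$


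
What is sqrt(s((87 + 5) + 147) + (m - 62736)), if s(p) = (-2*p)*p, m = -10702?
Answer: 4*I*sqrt(11730) ≈ 433.22*I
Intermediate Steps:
s(p) = -2*p**2
sqrt(s((87 + 5) + 147) + (m - 62736)) = sqrt(-2*((87 + 5) + 147)**2 + (-10702 - 62736)) = sqrt(-2*(92 + 147)**2 - 73438) = sqrt(-2*239**2 - 73438) = sqrt(-2*57121 - 73438) = sqrt(-114242 - 73438) = sqrt(-187680) = 4*I*sqrt(11730)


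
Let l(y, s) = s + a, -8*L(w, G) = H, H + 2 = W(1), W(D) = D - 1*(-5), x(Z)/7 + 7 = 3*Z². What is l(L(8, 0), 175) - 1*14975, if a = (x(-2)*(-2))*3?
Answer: -15010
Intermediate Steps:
x(Z) = -49 + 21*Z² (x(Z) = -49 + 7*(3*Z²) = -49 + 21*Z²)
W(D) = 5 + D (W(D) = D + 5 = 5 + D)
H = 4 (H = -2 + (5 + 1) = -2 + 6 = 4)
L(w, G) = -½ (L(w, G) = -⅛*4 = -½)
a = -210 (a = ((-49 + 21*(-2)²)*(-2))*3 = ((-49 + 21*4)*(-2))*3 = ((-49 + 84)*(-2))*3 = (35*(-2))*3 = -70*3 = -210)
l(y, s) = -210 + s (l(y, s) = s - 210 = -210 + s)
l(L(8, 0), 175) - 1*14975 = (-210 + 175) - 1*14975 = -35 - 14975 = -15010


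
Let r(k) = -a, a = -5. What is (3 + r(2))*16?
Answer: 128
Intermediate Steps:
r(k) = 5 (r(k) = -1*(-5) = 5)
(3 + r(2))*16 = (3 + 5)*16 = 8*16 = 128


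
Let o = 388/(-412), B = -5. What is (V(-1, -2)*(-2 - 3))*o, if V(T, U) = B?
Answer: -2425/103 ≈ -23.544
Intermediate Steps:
V(T, U) = -5
o = -97/103 (o = 388*(-1/412) = -97/103 ≈ -0.94175)
(V(-1, -2)*(-2 - 3))*o = -5*(-2 - 3)*(-97/103) = -5*(-5)*(-97/103) = 25*(-97/103) = -2425/103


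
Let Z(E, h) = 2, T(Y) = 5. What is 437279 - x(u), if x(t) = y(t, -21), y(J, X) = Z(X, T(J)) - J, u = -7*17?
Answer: 437158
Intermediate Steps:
u = -119
y(J, X) = 2 - J
x(t) = 2 - t
437279 - x(u) = 437279 - (2 - 1*(-119)) = 437279 - (2 + 119) = 437279 - 1*121 = 437279 - 121 = 437158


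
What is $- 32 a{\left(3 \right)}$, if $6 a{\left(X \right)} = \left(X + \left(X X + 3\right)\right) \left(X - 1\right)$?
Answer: $-160$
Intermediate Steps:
$a{\left(X \right)} = \frac{\left(-1 + X\right) \left(3 + X + X^{2}\right)}{6}$ ($a{\left(X \right)} = \frac{\left(X + \left(X X + 3\right)\right) \left(X - 1\right)}{6} = \frac{\left(X + \left(X^{2} + 3\right)\right) \left(-1 + X\right)}{6} = \frac{\left(X + \left(3 + X^{2}\right)\right) \left(-1 + X\right)}{6} = \frac{\left(3 + X + X^{2}\right) \left(-1 + X\right)}{6} = \frac{\left(-1 + X\right) \left(3 + X + X^{2}\right)}{6}$)
$- 32 a{\left(3 \right)} = - 32 \left(- \frac{1}{2} + \frac{1}{3} \cdot 3 + \frac{3^{3}}{6}\right) = - 32 \left(- \frac{1}{2} + 1 + \frac{1}{6} \cdot 27\right) = - 32 \left(- \frac{1}{2} + 1 + \frac{9}{2}\right) = \left(-32\right) 5 = -160$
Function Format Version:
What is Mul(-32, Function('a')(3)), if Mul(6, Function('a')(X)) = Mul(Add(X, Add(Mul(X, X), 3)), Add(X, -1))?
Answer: -160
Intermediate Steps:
Function('a')(X) = Mul(Rational(1, 6), Add(-1, X), Add(3, X, Pow(X, 2))) (Function('a')(X) = Mul(Rational(1, 6), Mul(Add(X, Add(Mul(X, X), 3)), Add(X, -1))) = Mul(Rational(1, 6), Mul(Add(X, Add(Pow(X, 2), 3)), Add(-1, X))) = Mul(Rational(1, 6), Mul(Add(X, Add(3, Pow(X, 2))), Add(-1, X))) = Mul(Rational(1, 6), Mul(Add(3, X, Pow(X, 2)), Add(-1, X))) = Mul(Rational(1, 6), Mul(Add(-1, X), Add(3, X, Pow(X, 2)))) = Mul(Rational(1, 6), Add(-1, X), Add(3, X, Pow(X, 2))))
Mul(-32, Function('a')(3)) = Mul(-32, Add(Rational(-1, 2), Mul(Rational(1, 3), 3), Mul(Rational(1, 6), Pow(3, 3)))) = Mul(-32, Add(Rational(-1, 2), 1, Mul(Rational(1, 6), 27))) = Mul(-32, Add(Rational(-1, 2), 1, Rational(9, 2))) = Mul(-32, 5) = -160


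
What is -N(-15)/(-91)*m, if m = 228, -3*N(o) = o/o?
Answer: -76/91 ≈ -0.83517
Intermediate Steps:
N(o) = -⅓ (N(o) = -o/(3*o) = -⅓*1 = -⅓)
-N(-15)/(-91)*m = -(-⅓/(-91))*228 = -(-⅓*(-1/91))*228 = -228/273 = -1*76/91 = -76/91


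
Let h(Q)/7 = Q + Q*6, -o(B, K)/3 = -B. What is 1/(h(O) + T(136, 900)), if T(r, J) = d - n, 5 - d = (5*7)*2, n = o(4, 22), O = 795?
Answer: 1/38878 ≈ 2.5721e-5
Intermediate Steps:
o(B, K) = 3*B (o(B, K) = -(-3)*B = 3*B)
h(Q) = 49*Q (h(Q) = 7*(Q + Q*6) = 7*(Q + 6*Q) = 7*(7*Q) = 49*Q)
n = 12 (n = 3*4 = 12)
d = -65 (d = 5 - 5*7*2 = 5 - 35*2 = 5 - 1*70 = 5 - 70 = -65)
T(r, J) = -77 (T(r, J) = -65 - 1*12 = -65 - 12 = -77)
1/(h(O) + T(136, 900)) = 1/(49*795 - 77) = 1/(38955 - 77) = 1/38878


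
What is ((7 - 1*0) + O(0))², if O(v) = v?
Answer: 49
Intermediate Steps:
((7 - 1*0) + O(0))² = ((7 - 1*0) + 0)² = ((7 + 0) + 0)² = (7 + 0)² = 7² = 49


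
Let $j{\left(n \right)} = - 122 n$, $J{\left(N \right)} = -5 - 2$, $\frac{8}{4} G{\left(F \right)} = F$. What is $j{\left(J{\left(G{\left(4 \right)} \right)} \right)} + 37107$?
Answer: $37961$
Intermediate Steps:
$G{\left(F \right)} = \frac{F}{2}$
$J{\left(N \right)} = -7$
$j{\left(J{\left(G{\left(4 \right)} \right)} \right)} + 37107 = \left(-122\right) \left(-7\right) + 37107 = 854 + 37107 = 37961$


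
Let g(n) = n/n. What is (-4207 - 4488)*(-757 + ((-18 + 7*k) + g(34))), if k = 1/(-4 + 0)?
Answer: 26980585/4 ≈ 6.7451e+6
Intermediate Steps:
g(n) = 1
k = -¼ (k = 1/(-4) = -¼ ≈ -0.25000)
(-4207 - 4488)*(-757 + ((-18 + 7*k) + g(34))) = (-4207 - 4488)*(-757 + ((-18 + 7*(-¼)) + 1)) = -8695*(-757 + ((-18 - 7/4) + 1)) = -8695*(-757 + (-79/4 + 1)) = -8695*(-757 - 75/4) = -8695*(-3103/4) = 26980585/4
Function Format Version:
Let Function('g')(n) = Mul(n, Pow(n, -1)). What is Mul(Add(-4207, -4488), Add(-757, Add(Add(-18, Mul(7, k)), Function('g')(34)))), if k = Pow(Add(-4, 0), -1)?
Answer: Rational(26980585, 4) ≈ 6.7451e+6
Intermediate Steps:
Function('g')(n) = 1
k = Rational(-1, 4) (k = Pow(-4, -1) = Rational(-1, 4) ≈ -0.25000)
Mul(Add(-4207, -4488), Add(-757, Add(Add(-18, Mul(7, k)), Function('g')(34)))) = Mul(Add(-4207, -4488), Add(-757, Add(Add(-18, Mul(7, Rational(-1, 4))), 1))) = Mul(-8695, Add(-757, Add(Add(-18, Rational(-7, 4)), 1))) = Mul(-8695, Add(-757, Add(Rational(-79, 4), 1))) = Mul(-8695, Add(-757, Rational(-75, 4))) = Mul(-8695, Rational(-3103, 4)) = Rational(26980585, 4)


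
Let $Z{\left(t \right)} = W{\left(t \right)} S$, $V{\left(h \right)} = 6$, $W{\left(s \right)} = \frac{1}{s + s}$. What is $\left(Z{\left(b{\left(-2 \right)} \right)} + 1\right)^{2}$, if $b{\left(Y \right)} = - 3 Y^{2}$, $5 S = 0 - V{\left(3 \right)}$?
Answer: $\frac{441}{400} \approx 1.1025$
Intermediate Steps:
$W{\left(s \right)} = \frac{1}{2 s}$
$S = - \frac{6}{5}$ ($S = \frac{0 - 6}{5} = \frac{1}{5} \left(-6\right) = - \frac{6}{5} \approx -1.2$)
$Z{\left(t \right)} = - \frac{3}{5 t}$ ($Z{\left(t \right)} = \frac{1}{2 t} \left(- \frac{6}{5}\right) = - \frac{3}{5 t}$)
$\left(Z{\left(b{\left(-2 \right)} \right)} + 1\right)^{2} = \left(- \frac{3}{5 \left(- 3 \left(-2\right)^{2}\right)} + 1\right)^{2} = \left(- \frac{3}{5 \left(\left(-3\right) 4\right)} + 1\right)^{2} = \left(- \frac{3}{5 \left(-12\right)} + 1\right)^{2} = \left(\left(- \frac{3}{5}\right) \left(- \frac{1}{12}\right) + 1\right)^{2} = \left(\frac{1}{20} + 1\right)^{2} = \left(\frac{21}{20}\right)^{2} = \frac{441}{400}$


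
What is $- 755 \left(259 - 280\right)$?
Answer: $15855$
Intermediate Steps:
$- 755 \left(259 - 280\right) = \left(-755\right) \left(-21\right) = 15855$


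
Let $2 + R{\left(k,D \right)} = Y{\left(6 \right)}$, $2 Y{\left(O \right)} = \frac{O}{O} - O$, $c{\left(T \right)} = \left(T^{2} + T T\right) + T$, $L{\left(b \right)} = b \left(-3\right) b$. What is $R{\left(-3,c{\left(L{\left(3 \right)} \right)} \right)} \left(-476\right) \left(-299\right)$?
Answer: $-640458$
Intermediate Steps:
$L{\left(b \right)} = - 3 b^{2}$ ($L{\left(b \right)} = - 3 b b = - 3 b^{2}$)
$c{\left(T \right)} = T + 2 T^{2}$ ($c{\left(T \right)} = \left(T^{2} + T^{2}\right) + T = 2 T^{2} + T = T + 2 T^{2}$)
$Y{\left(O \right)} = \frac{1}{2} - \frac{O}{2}$ ($Y{\left(O \right)} = \frac{\frac{O}{O} - O}{2} = \frac{1 - O}{2} = \frac{1}{2} - \frac{O}{2}$)
$R{\left(k,D \right)} = - \frac{9}{2}$ ($R{\left(k,D \right)} = -2 + \left(\frac{1}{2} - 3\right) = -2 - \frac{5}{2} = - \frac{9}{2}$)
$R{\left(-3,c{\left(L{\left(3 \right)} \right)} \right)} \left(-476\right) \left(-299\right) = \left(- \frac{9}{2}\right) \left(-476\right) \left(-299\right) = 2142 \left(-299\right) = -640458$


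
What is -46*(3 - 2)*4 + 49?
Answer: -135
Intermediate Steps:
-46*(3 - 2)*4 + 49 = -46*4 + 49 = -184 + 49 = -135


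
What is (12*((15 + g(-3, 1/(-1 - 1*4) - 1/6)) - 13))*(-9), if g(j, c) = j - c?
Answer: 153/2 ≈ 76.500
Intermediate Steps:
(12*((15 + g(-3, 1/(-1 - 1*4) - 1/6)) - 13))*(-9) = (12*((15 + (-3 - (1/(-1 - 1*4) - 1/6))) - 13))*(-9) = (12*((15 + (-3 - ((¼)/(-2) - 1*⅙))) - 13))*(-9) = (12*((15 + (-3 - (-½*¼ - ⅙))) - 13))*(-9) = (12*((15 + (-3 - (-⅛ - ⅙))) - 13))*(-9) = (12*((15 + (-3 - 1*(-7/24))) - 13))*(-9) = (12*((15 + (-3 + 7/24)) - 13))*(-9) = (12*((15 - 65/24) - 13))*(-9) = (12*(295/24 - 13))*(-9) = (12*(-17/24))*(-9) = -17/2*(-9) = 153/2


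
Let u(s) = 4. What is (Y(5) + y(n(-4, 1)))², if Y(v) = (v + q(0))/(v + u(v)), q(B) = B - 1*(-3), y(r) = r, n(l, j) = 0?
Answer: 64/81 ≈ 0.79012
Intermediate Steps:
q(B) = 3 + B (q(B) = B + 3 = 3 + B)
Y(v) = (3 + v)/(4 + v) (Y(v) = (v + (3 + 0))/(v + 4) = (v + 3)/(4 + v) = (3 + v)/(4 + v))
(Y(5) + y(n(-4, 1)))² = ((3 + 5)/(4 + 5) + 0)² = (8/9 + 0)² = (8/9)² = 64/81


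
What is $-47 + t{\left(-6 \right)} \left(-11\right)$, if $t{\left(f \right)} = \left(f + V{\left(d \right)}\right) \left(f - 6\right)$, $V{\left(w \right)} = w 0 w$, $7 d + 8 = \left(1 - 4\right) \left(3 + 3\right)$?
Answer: $-839$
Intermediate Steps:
$d = - \frac{26}{7}$ ($d = - \frac{8}{7} + \frac{\left(1 - 4\right) \left(3 + 3\right)}{7} = - \frac{8}{7} + \frac{\left(-3\right) 6}{7} = - \frac{8}{7} + \frac{1}{7} \left(-18\right) = - \frac{8}{7} - \frac{18}{7} = - \frac{26}{7} \approx -3.7143$)
$V{\left(w \right)} = 0$ ($V{\left(w \right)} = 0 w = 0$)
$t{\left(f \right)} = f \left(-6 + f\right)$ ($t{\left(f \right)} = \left(f + 0\right) \left(f - 6\right) = f \left(-6 + f\right)$)
$-47 + t{\left(-6 \right)} \left(-11\right) = -47 + - 6 \left(-6 - 6\right) \left(-11\right) = -47 + \left(-6\right) \left(-12\right) \left(-11\right) = -47 + 72 \left(-11\right) = -47 - 792 = -839$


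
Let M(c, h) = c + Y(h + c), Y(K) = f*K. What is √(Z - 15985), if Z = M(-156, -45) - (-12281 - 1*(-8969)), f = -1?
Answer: 2*I*√3157 ≈ 112.37*I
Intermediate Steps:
Y(K) = -K
M(c, h) = -h (M(c, h) = c - (h + c) = c - (c + h) = c + (-c - h) = -h)
Z = 3357 (Z = -1*(-45) - (-12281 - 1*(-8969)) = 45 - (-12281 + 8969) = 45 - 1*(-3312) = 45 + 3312 = 3357)
√(Z - 15985) = √(3357 - 15985) = √(-12628) = 2*I*√3157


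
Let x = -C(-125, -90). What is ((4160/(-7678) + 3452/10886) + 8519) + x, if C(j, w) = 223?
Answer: 173345841066/20895677 ≈ 8295.8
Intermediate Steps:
x = -223 (x = -1*223 = -223)
((4160/(-7678) + 3452/10886) + 8519) + x = ((4160/(-7678) + 3452/10886) + 8519) - 223 = ((4160*(-1/7678) + 3452*(1/10886)) + 8519) - 223 = ((-2080/3839 + 1726/5443) + 8519) - 223 = (-4695326/20895677 + 8519) - 223 = 178005577037/20895677 - 223 = 173345841066/20895677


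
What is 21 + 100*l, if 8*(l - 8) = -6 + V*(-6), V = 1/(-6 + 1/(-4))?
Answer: 758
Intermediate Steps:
V = -4/25 (V = 1/(-6 - 1/4) = 1/(-25/4) = -4/25 ≈ -0.16000)
l = 737/100 (l = 8 + (-6 - 4/25*(-6))/8 = 8 + (-6 + 24/25)/8 = 8 + (1/8)*(-126/25) = 8 - 63/100 = 737/100 ≈ 7.3700)
21 + 100*l = 21 + 100*(737/100) = 21 + 737 = 758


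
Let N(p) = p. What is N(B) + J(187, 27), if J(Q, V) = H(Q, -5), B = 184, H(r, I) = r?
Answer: 371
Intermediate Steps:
J(Q, V) = Q
N(B) + J(187, 27) = 184 + 187 = 371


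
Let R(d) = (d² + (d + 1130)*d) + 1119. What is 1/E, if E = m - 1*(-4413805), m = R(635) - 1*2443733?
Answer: 1/3495191 ≈ 2.8611e-7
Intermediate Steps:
R(d) = 1119 + d² + d*(1130 + d) (R(d) = (d² + (1130 + d)*d) + 1119 = (d² + d*(1130 + d)) + 1119 = 1119 + d² + d*(1130 + d))
m = -918614 (m = (1119 + 2*635² + 1130*635) - 1*2443733 = (1119 + 2*403225 + 717550) - 2443733 = (1119 + 806450 + 717550) - 2443733 = 1525119 - 2443733 = -918614)
E = 3495191 (E = -918614 - 1*(-4413805) = -918614 + 4413805 = 3495191)
1/E = 1/3495191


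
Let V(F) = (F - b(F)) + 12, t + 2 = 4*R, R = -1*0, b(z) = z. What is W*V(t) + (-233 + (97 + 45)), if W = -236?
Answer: -2923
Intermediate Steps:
R = 0
t = -2 (t = -2 + 4*0 = -2 + 0 = -2)
V(F) = 12 (V(F) = (F - F) + 12 = 0 + 12 = 12)
W*V(t) + (-233 + (97 + 45)) = -236*12 + (-233 + (97 + 45)) = -2832 + (-233 + 142) = -2832 - 91 = -2923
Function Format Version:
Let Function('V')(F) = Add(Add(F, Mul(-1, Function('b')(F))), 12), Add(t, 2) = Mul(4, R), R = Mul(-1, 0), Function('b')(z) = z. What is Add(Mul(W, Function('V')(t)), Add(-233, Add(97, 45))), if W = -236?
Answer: -2923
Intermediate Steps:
R = 0
t = -2 (t = Add(-2, Mul(4, 0)) = Add(-2, 0) = -2)
Function('V')(F) = 12 (Function('V')(F) = Add(Add(F, Mul(-1, F)), 12) = Add(0, 12) = 12)
Add(Mul(W, Function('V')(t)), Add(-233, Add(97, 45))) = Add(Mul(-236, 12), Add(-233, Add(97, 45))) = Add(-2832, Add(-233, 142)) = Add(-2832, -91) = -2923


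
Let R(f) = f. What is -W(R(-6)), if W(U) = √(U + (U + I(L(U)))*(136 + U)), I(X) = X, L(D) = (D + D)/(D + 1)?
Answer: -I*√474 ≈ -21.772*I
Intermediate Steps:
L(D) = 2*D/(1 + D) (L(D) = (2*D)/(1 + D) = 2*D/(1 + D))
W(U) = √(U + (136 + U)*(U + 2*U/(1 + U))) (W(U) = √(U + (U + 2*U/(1 + U))*(136 + U)) = √(U + (136 + U)*(U + 2*U/(1 + U))))
-W(R(-6)) = -√(-6*(409 + (-6)² + 140*(-6))/(1 - 6)) = -√(-6*(409 + 36 - 840)/(-5)) = -√(-6*(-⅕)*(-395)) = -√(-474) = -I*√474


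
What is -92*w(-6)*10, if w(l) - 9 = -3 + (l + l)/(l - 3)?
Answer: -20240/3 ≈ -6746.7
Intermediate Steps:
w(l) = 6 + 2*l/(-3 + l) (w(l) = 9 + (-3 + (l + l)/(l - 3)) = 9 + (-3 + (2*l)/(-3 + l)) = 9 + (-3 + 2*l/(-3 + l)) = 6 + 2*l/(-3 + l))
-92*w(-6)*10 = -184*(-9 + 4*(-6))/(-3 - 6)*10 = -184*(-9 - 24)/(-9)*10 = -184*(-1)*(-33)/9*10 = -92*22/3*10 = -2024/3*10 = -20240/3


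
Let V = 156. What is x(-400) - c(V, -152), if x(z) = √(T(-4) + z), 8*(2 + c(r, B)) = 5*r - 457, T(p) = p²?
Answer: -307/8 + 8*I*√6 ≈ -38.375 + 19.596*I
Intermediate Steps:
c(r, B) = -473/8 + 5*r/8 (c(r, B) = -2 + (5*r - 457)/8 = -2 + (-457 + 5*r)/8 = -2 + (-457/8 + 5*r/8) = -473/8 + 5*r/8)
x(z) = √(16 + z) (x(z) = √((-4)² + z) = √(16 + z))
x(-400) - c(V, -152) = √(16 - 400) - (-473/8 + (5/8)*156) = √(-384) - (-473/8 + 195/2) = 8*I*√6 - 1*307/8 = 8*I*√6 - 307/8 = -307/8 + 8*I*√6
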